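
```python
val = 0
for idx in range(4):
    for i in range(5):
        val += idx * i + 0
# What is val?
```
Trace:
  val=0
  val=0, idx=0, i=0
  val=0, idx=0, i=1
  val=0, idx=0, i=2
  val=0, idx=0, i=3
  val=0, idx=0, i=4
  val=0, idx=1, i=0
  val=1, idx=1, i=1
  val=3, idx=1, i=2
  val=6, idx=1, i=3
  val=10, idx=1, i=4
  val=10, idx=2, i=0
  val=12, idx=2, i=1
  val=16, idx=2, i=2
  val=22, idx=2, i=3
  val=30, idx=2, i=4
  val=30, idx=3, i=0
  val=33, idx=3, i=1
  val=39, idx=3, i=2
  val=48, idx=3, i=3
  val=60, idx=3, i=4

Final answer: 60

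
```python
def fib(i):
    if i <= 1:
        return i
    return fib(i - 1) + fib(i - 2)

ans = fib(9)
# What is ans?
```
Call trace (a repeated sub-call is expanded the first time; later identical calls just restate its return value):
fib(i=9)
  fib(i=8)
    fib(i=7)
      fib(i=6)
        fib(i=5)
          fib(i=4)
            fib(i=3)
              fib(i=2)
                fib(i=1)
                -> return 1
                fib(i=0)
                -> return 0
              -> return 1
              fib(i=1)
              -> return 1
            -> return 2
            fib(i=2) -> return 1  (same call as traced above)
          -> return 3
          fib(i=3) -> return 2  (same call as traced above)
        -> return 5
        fib(i=4) -> return 3  (same call as traced above)
      -> return 8
      fib(i=5) -> return 5  (same call as traced above)
    -> return 13
    fib(i=6) -> return 8  (same call as traced above)
  -> return 21
  fib(i=7) -> return 13  (same call as traced above)
-> return 34

Final answer: 34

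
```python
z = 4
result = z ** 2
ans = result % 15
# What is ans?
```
Trace:
  z=4
  z=4, result=16
  z=4, result=16, ans=1

Final answer: 1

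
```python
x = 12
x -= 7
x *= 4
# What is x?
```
Trace:
  x=12
  x=5
  x=20

Final answer: 20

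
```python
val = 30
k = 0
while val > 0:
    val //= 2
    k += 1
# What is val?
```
Trace:
  val=30
  val=30, k=0
  val=15, k=1
  val=7, k=2
  val=3, k=3
  val=1, k=4
  val=0, k=5

Final answer: 0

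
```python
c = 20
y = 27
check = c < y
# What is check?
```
Trace:
  c=20
  c=20, y=27
  c=20, y=27, check=True

Final answer: True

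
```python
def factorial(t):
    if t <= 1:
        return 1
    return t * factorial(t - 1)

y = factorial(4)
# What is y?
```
Call trace:
factorial(t=4)
  factorial(t=3)
    factorial(t=2)
      factorial(t=1)
      -> return 1
    -> return 2
  -> return 6
-> return 24

Final answer: 24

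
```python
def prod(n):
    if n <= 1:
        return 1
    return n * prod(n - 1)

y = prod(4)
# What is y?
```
Call trace:
prod(n=4)
  prod(n=3)
    prod(n=2)
      prod(n=1)
      -> return 1
    -> return 2
  -> return 6
-> return 24

Final answer: 24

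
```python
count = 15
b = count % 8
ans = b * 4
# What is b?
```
Trace:
  count=15
  count=15, b=7
  count=15, b=7, ans=28

Final answer: 7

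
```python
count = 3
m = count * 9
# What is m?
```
Trace:
  count=3
  count=3, m=27

Final answer: 27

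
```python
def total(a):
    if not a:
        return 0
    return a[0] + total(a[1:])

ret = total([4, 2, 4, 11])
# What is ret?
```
Call trace:
total(a=[4, 2, 4, 11])
  total(a=[2, 4, 11])
    total(a=[4, 11])
      total(a=[11])
        total(a=[])
        -> return 0
      -> return 11
    -> return 15
  -> return 17
-> return 21

Final answer: 21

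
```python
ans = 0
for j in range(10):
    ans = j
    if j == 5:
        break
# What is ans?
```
Trace:
  ans=0
  ans=0, j=0
  ans=1, j=1
  ans=2, j=2
  ans=3, j=3
  ans=4, j=4
  ans=5, j=5

Final answer: 5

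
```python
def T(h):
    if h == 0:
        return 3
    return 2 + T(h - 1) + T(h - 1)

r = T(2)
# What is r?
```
Call trace (a repeated sub-call is expanded the first time; later identical calls just restate its return value):
T(h=2)
  T(h=1)
    T(h=0)
    -> return 3
    T(h=0)
    -> return 3
  -> return 8
  T(h=1) -> return 8  (same call as traced above)
-> return 18

Final answer: 18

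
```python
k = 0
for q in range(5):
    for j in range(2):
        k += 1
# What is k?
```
Trace:
  k=0
  k=1, q=0, j=0
  k=2, q=0, j=1
  k=3, q=1, j=0
  k=4, q=1, j=1
  k=5, q=2, j=0
  k=6, q=2, j=1
  k=7, q=3, j=0
  k=8, q=3, j=1
  k=9, q=4, j=0
  k=10, q=4, j=1

Final answer: 10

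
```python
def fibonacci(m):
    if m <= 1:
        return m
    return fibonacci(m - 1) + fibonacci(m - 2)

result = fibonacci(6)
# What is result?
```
Call trace (a repeated sub-call is expanded the first time; later identical calls just restate its return value):
fibonacci(m=6)
  fibonacci(m=5)
    fibonacci(m=4)
      fibonacci(m=3)
        fibonacci(m=2)
          fibonacci(m=1)
          -> return 1
          fibonacci(m=0)
          -> return 0
        -> return 1
        fibonacci(m=1)
        -> return 1
      -> return 2
      fibonacci(m=2) -> return 1  (same call as traced above)
    -> return 3
    fibonacci(m=3) -> return 2  (same call as traced above)
  -> return 5
  fibonacci(m=4) -> return 3  (same call as traced above)
-> return 8

Final answer: 8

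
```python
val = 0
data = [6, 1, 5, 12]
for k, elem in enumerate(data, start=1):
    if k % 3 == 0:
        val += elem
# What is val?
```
Trace:
  val=0
  val=0, k=1, elem=6
  val=0, k=2, elem=1
  val=5, k=3, elem=5
  val=5, k=4, elem=12

Final answer: 5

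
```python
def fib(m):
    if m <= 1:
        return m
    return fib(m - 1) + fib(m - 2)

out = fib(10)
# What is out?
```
Call trace (a repeated sub-call is expanded the first time; later identical calls just restate its return value):
fib(m=10)
  fib(m=9)
    fib(m=8)
      fib(m=7)
        fib(m=6)
          fib(m=5)
            fib(m=4)
              fib(m=3)
                fib(m=2)
                  fib(m=1)
                  -> return 1
                  fib(m=0)
                  -> return 0
                -> return 1
                fib(m=1)
                -> return 1
              -> return 2
              fib(m=2) -> return 1  (same call as traced above)
            -> return 3
            fib(m=3) -> return 2  (same call as traced above)
          -> return 5
          fib(m=4) -> return 3  (same call as traced above)
        -> return 8
        fib(m=5) -> return 5  (same call as traced above)
      -> return 13
      fib(m=6) -> return 8  (same call as traced above)
    -> return 21
    fib(m=7) -> return 13  (same call as traced above)
  -> return 34
  fib(m=8) -> return 21  (same call as traced above)
-> return 55

Final answer: 55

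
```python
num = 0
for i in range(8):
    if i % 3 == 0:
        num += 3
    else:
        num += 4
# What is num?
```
Trace:
  num=0
  num=3, i=0
  num=7, i=1
  num=11, i=2
  num=14, i=3
  num=18, i=4
  num=22, i=5
  num=25, i=6
  num=29, i=7

Final answer: 29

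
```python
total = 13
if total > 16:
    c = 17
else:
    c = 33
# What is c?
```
Trace:
  total=13
  total=13, c=33

Final answer: 33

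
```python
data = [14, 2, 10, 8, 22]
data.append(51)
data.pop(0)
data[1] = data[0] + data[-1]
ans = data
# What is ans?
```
Trace:
  data=[14, 2, 10, 8, 22]
  data=[14, 2, 10, 8, 22, 51]
  data=[2, 10, 8, 22, 51]
  data=[2, 53, 8, 22, 51]
  data=[2, 53, 8, 22, 51], ans=[2, 53, 8, 22, 51]

Final answer: [2, 53, 8, 22, 51]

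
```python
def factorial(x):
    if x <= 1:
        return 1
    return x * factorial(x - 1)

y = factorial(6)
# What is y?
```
Call trace:
factorial(x=6)
  factorial(x=5)
    factorial(x=4)
      factorial(x=3)
        factorial(x=2)
          factorial(x=1)
          -> return 1
        -> return 2
      -> return 6
    -> return 24
  -> return 120
-> return 720

Final answer: 720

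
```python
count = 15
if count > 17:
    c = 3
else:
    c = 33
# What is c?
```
Trace:
  count=15
  count=15, c=33

Final answer: 33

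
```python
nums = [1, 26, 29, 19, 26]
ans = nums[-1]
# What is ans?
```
Trace:
  nums=[1, 26, 29, 19, 26]
  nums=[1, 26, 29, 19, 26], ans=26

Final answer: 26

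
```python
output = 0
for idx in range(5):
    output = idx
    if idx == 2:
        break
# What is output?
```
Trace:
  output=0
  output=0, idx=0
  output=1, idx=1
  output=2, idx=2

Final answer: 2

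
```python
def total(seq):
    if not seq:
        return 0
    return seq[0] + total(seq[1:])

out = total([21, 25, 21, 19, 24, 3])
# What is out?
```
Call trace:
total(seq=[21, 25, 21, 19, 24, 3])
  total(seq=[25, 21, 19, 24, 3])
    total(seq=[21, 19, 24, 3])
      total(seq=[19, 24, 3])
        total(seq=[24, 3])
          total(seq=[3])
            total(seq=[])
            -> return 0
          -> return 3
        -> return 27
      -> return 46
    -> return 67
  -> return 92
-> return 113

Final answer: 113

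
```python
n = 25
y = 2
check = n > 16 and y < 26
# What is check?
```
Trace:
  n=25
  n=25, y=2
  n=25, y=2, check=True

Final answer: True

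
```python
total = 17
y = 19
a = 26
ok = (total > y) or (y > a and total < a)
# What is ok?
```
Trace:
  total=17
  total=17, y=19
  total=17, y=19, a=26
  total=17, y=19, a=26, ok=False

Final answer: False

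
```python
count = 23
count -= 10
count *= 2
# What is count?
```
Trace:
  count=23
  count=13
  count=26

Final answer: 26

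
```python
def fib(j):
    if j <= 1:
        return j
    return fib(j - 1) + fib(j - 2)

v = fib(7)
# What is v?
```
Call trace (a repeated sub-call is expanded the first time; later identical calls just restate its return value):
fib(j=7)
  fib(j=6)
    fib(j=5)
      fib(j=4)
        fib(j=3)
          fib(j=2)
            fib(j=1)
            -> return 1
            fib(j=0)
            -> return 0
          -> return 1
          fib(j=1)
          -> return 1
        -> return 2
        fib(j=2) -> return 1  (same call as traced above)
      -> return 3
      fib(j=3) -> return 2  (same call as traced above)
    -> return 5
    fib(j=4) -> return 3  (same call as traced above)
  -> return 8
  fib(j=5) -> return 5  (same call as traced above)
-> return 13

Final answer: 13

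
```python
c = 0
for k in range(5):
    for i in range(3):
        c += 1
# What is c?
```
Trace:
  c=0
  c=1, k=0, i=0
  c=2, k=0, i=1
  c=3, k=0, i=2
  c=4, k=1, i=0
  c=5, k=1, i=1
  c=6, k=1, i=2
  c=7, k=2, i=0
  c=8, k=2, i=1
  c=9, k=2, i=2
  c=10, k=3, i=0
  c=11, k=3, i=1
  c=12, k=3, i=2
  c=13, k=4, i=0
  c=14, k=4, i=1
  c=15, k=4, i=2

Final answer: 15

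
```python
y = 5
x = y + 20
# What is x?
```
Trace:
  y=5
  y=5, x=25

Final answer: 25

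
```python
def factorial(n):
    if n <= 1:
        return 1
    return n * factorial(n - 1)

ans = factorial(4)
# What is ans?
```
Call trace:
factorial(n=4)
  factorial(n=3)
    factorial(n=2)
      factorial(n=1)
      -> return 1
    -> return 2
  -> return 6
-> return 24

Final answer: 24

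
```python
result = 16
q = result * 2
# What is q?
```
Trace:
  result=16
  result=16, q=32

Final answer: 32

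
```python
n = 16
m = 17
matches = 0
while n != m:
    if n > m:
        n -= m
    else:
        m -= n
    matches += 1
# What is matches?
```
Trace:
  n=16
  n=16, m=17
  n=16, m=17, matches=0
  n=16, m=1, matches=1
  n=15, m=1, matches=2
  n=14, m=1, matches=3
  n=13, m=1, matches=4
  n=12, m=1, matches=5
  n=11, m=1, matches=6
  n=10, m=1, matches=7
  n=9, m=1, matches=8
  n=8, m=1, matches=9
  n=7, m=1, matches=10
  n=6, m=1, matches=11
  n=5, m=1, matches=12
  n=4, m=1, matches=13
  n=3, m=1, matches=14
  n=2, m=1, matches=15
  n=1, m=1, matches=16

Final answer: 16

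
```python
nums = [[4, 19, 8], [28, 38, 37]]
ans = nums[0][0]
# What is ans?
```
Trace:
  nums=[[4, 19, 8], [28, 38, 37]]
  nums=[[4, 19, 8], [28, 38, 37]], ans=4

Final answer: 4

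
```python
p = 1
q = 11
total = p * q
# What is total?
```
Trace:
  p=1
  p=1, q=11
  p=1, q=11, total=11

Final answer: 11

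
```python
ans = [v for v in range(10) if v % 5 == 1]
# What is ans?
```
Trace:
  v=0
  v=1
  v=2
  v=3
  v=4
  v=5
  v=6
  v=7
  v=8
  v=9
  ans=[1, 6]

Final answer: [1, 6]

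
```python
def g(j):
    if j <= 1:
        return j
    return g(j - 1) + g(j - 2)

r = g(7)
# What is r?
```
Call trace (a repeated sub-call is expanded the first time; later identical calls just restate its return value):
g(j=7)
  g(j=6)
    g(j=5)
      g(j=4)
        g(j=3)
          g(j=2)
            g(j=1)
            -> return 1
            g(j=0)
            -> return 0
          -> return 1
          g(j=1)
          -> return 1
        -> return 2
        g(j=2) -> return 1  (same call as traced above)
      -> return 3
      g(j=3) -> return 2  (same call as traced above)
    -> return 5
    g(j=4) -> return 3  (same call as traced above)
  -> return 8
  g(j=5) -> return 5  (same call as traced above)
-> return 13

Final answer: 13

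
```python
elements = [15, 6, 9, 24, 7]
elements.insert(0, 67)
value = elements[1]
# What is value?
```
Trace:
  elements=[15, 6, 9, 24, 7]
  elements=[67, 15, 6, 9, 24, 7]
  elements=[67, 15, 6, 9, 24, 7], value=15

Final answer: 15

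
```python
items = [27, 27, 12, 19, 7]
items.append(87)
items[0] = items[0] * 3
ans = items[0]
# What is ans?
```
Trace:
  items=[27, 27, 12, 19, 7]
  items=[27, 27, 12, 19, 7, 87]
  items=[81, 27, 12, 19, 7, 87]
  items=[81, 27, 12, 19, 7, 87], ans=81

Final answer: 81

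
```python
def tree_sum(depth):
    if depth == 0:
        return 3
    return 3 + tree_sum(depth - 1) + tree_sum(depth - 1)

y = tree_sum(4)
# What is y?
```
Call trace (a repeated sub-call is expanded the first time; later identical calls just restate its return value):
tree_sum(depth=4)
  tree_sum(depth=3)
    tree_sum(depth=2)
      tree_sum(depth=1)
        tree_sum(depth=0)
        -> return 3
        tree_sum(depth=0)
        -> return 3
      -> return 9
      tree_sum(depth=1) -> return 9  (same call as traced above)
    -> return 21
    tree_sum(depth=2) -> return 21  (same call as traced above)
  -> return 45
  tree_sum(depth=3) -> return 45  (same call as traced above)
-> return 93

Final answer: 93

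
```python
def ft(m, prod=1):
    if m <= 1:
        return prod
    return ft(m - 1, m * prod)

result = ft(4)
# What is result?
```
Call trace:
ft(m=4, prod=1)
  ft(m=3, prod=4)
    ft(m=2, prod=12)
      ft(m=1, prod=24)
      -> return 24
    -> return 24
  -> return 24
-> return 24

Final answer: 24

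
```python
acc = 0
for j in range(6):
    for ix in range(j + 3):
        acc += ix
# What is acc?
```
Trace:
  acc=0
  acc=0, j=0, ix=0
  acc=1, j=0, ix=1
  acc=3, j=0, ix=2
  acc=3, j=1, ix=0
  acc=4, j=1, ix=1
  acc=6, j=1, ix=2
  acc=9, j=1, ix=3
  acc=9, j=2, ix=0
  acc=10, j=2, ix=1
  acc=12, j=2, ix=2
  acc=15, j=2, ix=3
  acc=19, j=2, ix=4
  acc=19, j=3, ix=0
  acc=20, j=3, ix=1
  acc=22, j=3, ix=2
  acc=25, j=3, ix=3
  acc=29, j=3, ix=4
  acc=34, j=3, ix=5
  acc=34, j=4, ix=0
  acc=35, j=4, ix=1
  acc=37, j=4, ix=2
  acc=40, j=4, ix=3
  acc=44, j=4, ix=4
  acc=49, j=4, ix=5
  acc=55, j=4, ix=6
  acc=55, j=5, ix=0
  acc=56, j=5, ix=1
  acc=58, j=5, ix=2
  acc=61, j=5, ix=3
  acc=65, j=5, ix=4
  acc=70, j=5, ix=5
  acc=76, j=5, ix=6
  acc=83, j=5, ix=7

Final answer: 83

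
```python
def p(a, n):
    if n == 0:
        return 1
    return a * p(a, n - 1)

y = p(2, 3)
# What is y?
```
Call trace:
p(a=2, n=3)
  p(a=2, n=2)
    p(a=2, n=1)
      p(a=2, n=0)
      -> return 1
    -> return 2
  -> return 4
-> return 8

Final answer: 8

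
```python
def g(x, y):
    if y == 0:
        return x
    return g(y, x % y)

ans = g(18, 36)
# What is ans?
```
Call trace:
g(x=18, y=36)
  g(x=36, y=18)
    g(x=18, y=0)
    -> return 18
  -> return 18
-> return 18

Final answer: 18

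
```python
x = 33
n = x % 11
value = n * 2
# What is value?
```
Trace:
  x=33
  x=33, n=0
  x=33, n=0, value=0

Final answer: 0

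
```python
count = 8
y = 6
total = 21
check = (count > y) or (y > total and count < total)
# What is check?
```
Trace:
  count=8
  count=8, y=6
  count=8, y=6, total=21
  count=8, y=6, total=21, check=True

Final answer: True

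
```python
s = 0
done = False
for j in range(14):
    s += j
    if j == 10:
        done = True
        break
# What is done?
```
Trace:
  s=0
  s=0, done=False
  s=0, done=False, j=0
  s=1, done=False, j=1
  s=3, done=False, j=2
  s=6, done=False, j=3
  s=10, done=False, j=4
  s=15, done=False, j=5
  s=21, done=False, j=6
  s=28, done=False, j=7
  s=36, done=False, j=8
  s=45, done=False, j=9
  s=55, done=True, j=10

Final answer: True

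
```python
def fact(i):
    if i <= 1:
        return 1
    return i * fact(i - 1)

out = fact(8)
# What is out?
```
Call trace:
fact(i=8)
  fact(i=7)
    fact(i=6)
      fact(i=5)
        fact(i=4)
          fact(i=3)
            fact(i=2)
              fact(i=1)
              -> return 1
            -> return 2
          -> return 6
        -> return 24
      -> return 120
    -> return 720
  -> return 5040
-> return 40320

Final answer: 40320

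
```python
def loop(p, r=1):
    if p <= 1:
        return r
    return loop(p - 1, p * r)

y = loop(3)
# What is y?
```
Call trace:
loop(p=3, r=1)
  loop(p=2, r=3)
    loop(p=1, r=6)
    -> return 6
  -> return 6
-> return 6

Final answer: 6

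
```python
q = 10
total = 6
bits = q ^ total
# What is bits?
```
Trace:
  q=10
  q=10, total=6
  q=10, total=6, bits=12

Final answer: 12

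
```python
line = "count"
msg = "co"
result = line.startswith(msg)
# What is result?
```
Trace:
  line='count'
  line='count', msg='co'
  line='count', msg='co', result=True

Final answer: True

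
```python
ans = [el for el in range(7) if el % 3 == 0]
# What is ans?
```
Trace:
  el=0
  el=1
  el=2
  el=3
  el=4
  el=5
  el=6
  ans=[0, 3, 6]

Final answer: [0, 3, 6]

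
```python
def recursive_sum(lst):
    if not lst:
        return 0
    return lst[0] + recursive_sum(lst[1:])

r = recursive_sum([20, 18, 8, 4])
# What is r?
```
Call trace:
recursive_sum(lst=[20, 18, 8, 4])
  recursive_sum(lst=[18, 8, 4])
    recursive_sum(lst=[8, 4])
      recursive_sum(lst=[4])
        recursive_sum(lst=[])
        -> return 0
      -> return 4
    -> return 12
  -> return 30
-> return 50

Final answer: 50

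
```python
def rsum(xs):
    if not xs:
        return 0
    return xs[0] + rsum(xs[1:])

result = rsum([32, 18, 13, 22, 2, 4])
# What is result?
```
Call trace:
rsum(xs=[32, 18, 13, 22, 2, 4])
  rsum(xs=[18, 13, 22, 2, 4])
    rsum(xs=[13, 22, 2, 4])
      rsum(xs=[22, 2, 4])
        rsum(xs=[2, 4])
          rsum(xs=[4])
            rsum(xs=[])
            -> return 0
          -> return 4
        -> return 6
      -> return 28
    -> return 41
  -> return 59
-> return 91

Final answer: 91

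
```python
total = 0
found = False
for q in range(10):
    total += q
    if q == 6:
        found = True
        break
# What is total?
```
Trace:
  total=0
  total=0, found=False
  total=0, found=False, q=0
  total=1, found=False, q=1
  total=3, found=False, q=2
  total=6, found=False, q=3
  total=10, found=False, q=4
  total=15, found=False, q=5
  total=21, found=True, q=6

Final answer: 21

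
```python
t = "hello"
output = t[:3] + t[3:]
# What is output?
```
Trace:
  t='hello'
  t='hello', output='hello'

Final answer: 'hello'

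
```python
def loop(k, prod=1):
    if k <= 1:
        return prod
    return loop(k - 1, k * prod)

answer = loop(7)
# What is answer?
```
Call trace:
loop(k=7, prod=1)
  loop(k=6, prod=7)
    loop(k=5, prod=42)
      loop(k=4, prod=210)
        loop(k=3, prod=840)
          loop(k=2, prod=2520)
            loop(k=1, prod=5040)
            -> return 5040
          -> return 5040
        -> return 5040
      -> return 5040
    -> return 5040
  -> return 5040
-> return 5040

Final answer: 5040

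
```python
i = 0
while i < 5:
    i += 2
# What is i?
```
Trace:
  i=0
  i=2
  i=4
  i=6

Final answer: 6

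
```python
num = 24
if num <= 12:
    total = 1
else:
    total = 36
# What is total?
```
Trace:
  num=24
  num=24, total=36

Final answer: 36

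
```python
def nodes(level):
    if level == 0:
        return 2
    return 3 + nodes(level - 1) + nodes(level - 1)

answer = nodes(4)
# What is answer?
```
Call trace (a repeated sub-call is expanded the first time; later identical calls just restate its return value):
nodes(level=4)
  nodes(level=3)
    nodes(level=2)
      nodes(level=1)
        nodes(level=0)
        -> return 2
        nodes(level=0)
        -> return 2
      -> return 7
      nodes(level=1) -> return 7  (same call as traced above)
    -> return 17
    nodes(level=2) -> return 17  (same call as traced above)
  -> return 37
  nodes(level=3) -> return 37  (same call as traced above)
-> return 77

Final answer: 77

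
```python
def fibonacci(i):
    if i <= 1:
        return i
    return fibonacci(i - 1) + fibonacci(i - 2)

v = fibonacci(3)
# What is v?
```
Call trace:
fibonacci(i=3)
  fibonacci(i=2)
    fibonacci(i=1)
    -> return 1
    fibonacci(i=0)
    -> return 0
  -> return 1
  fibonacci(i=1)
  -> return 1
-> return 2

Final answer: 2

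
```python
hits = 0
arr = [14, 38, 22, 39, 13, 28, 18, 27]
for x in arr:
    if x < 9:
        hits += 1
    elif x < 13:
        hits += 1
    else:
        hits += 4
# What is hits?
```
Trace:
  hits=0
  hits=4, x=14
  hits=8, x=38
  hits=12, x=22
  hits=16, x=39
  hits=20, x=13
  hits=24, x=28
  hits=28, x=18
  hits=32, x=27

Final answer: 32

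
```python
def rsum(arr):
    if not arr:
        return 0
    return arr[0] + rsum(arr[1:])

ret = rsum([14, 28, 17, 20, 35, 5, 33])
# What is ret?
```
Call trace:
rsum(arr=[14, 28, 17, 20, 35, 5, 33])
  rsum(arr=[28, 17, 20, 35, 5, 33])
    rsum(arr=[17, 20, 35, 5, 33])
      rsum(arr=[20, 35, 5, 33])
        rsum(arr=[35, 5, 33])
          rsum(arr=[5, 33])
            rsum(arr=[33])
              rsum(arr=[])
              -> return 0
            -> return 33
          -> return 38
        -> return 73
      -> return 93
    -> return 110
  -> return 138
-> return 152

Final answer: 152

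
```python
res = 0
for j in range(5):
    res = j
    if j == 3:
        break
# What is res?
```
Trace:
  res=0
  res=0, j=0
  res=1, j=1
  res=2, j=2
  res=3, j=3

Final answer: 3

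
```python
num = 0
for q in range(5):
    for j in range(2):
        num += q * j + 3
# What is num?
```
Trace:
  num=0
  num=3, q=0, j=0
  num=6, q=0, j=1
  num=9, q=1, j=0
  num=13, q=1, j=1
  num=16, q=2, j=0
  num=21, q=2, j=1
  num=24, q=3, j=0
  num=30, q=3, j=1
  num=33, q=4, j=0
  num=40, q=4, j=1

Final answer: 40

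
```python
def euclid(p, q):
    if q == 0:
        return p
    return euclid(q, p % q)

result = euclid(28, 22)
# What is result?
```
Call trace:
euclid(p=28, q=22)
  euclid(p=22, q=6)
    euclid(p=6, q=4)
      euclid(p=4, q=2)
        euclid(p=2, q=0)
        -> return 2
      -> return 2
    -> return 2
  -> return 2
-> return 2

Final answer: 2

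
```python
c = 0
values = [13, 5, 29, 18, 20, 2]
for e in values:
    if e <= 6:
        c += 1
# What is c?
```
Trace:
  c=0
  c=0, e=13
  c=1, e=5
  c=1, e=29
  c=1, e=18
  c=1, e=20
  c=2, e=2

Final answer: 2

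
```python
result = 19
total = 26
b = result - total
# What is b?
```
Trace:
  result=19
  result=19, total=26
  result=19, total=26, b=-7

Final answer: -7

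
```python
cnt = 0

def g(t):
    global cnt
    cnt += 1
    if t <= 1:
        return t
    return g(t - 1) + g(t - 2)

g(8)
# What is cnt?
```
Call trace (a repeated sub-call is expanded the first time; later identical calls just restate its return value):
g(t=8)
  g(t=7)
    g(t=6)
      g(t=5)
        g(t=4)
          g(t=3)
            g(t=2)
              g(t=1)
              -> return 1
              g(t=0)
              -> return 0
            -> return 1
            g(t=1)
            -> return 1
          -> return 2
          g(t=2) -> return 1  (same call as traced above)
        -> return 3
        g(t=3) -> return 2  (same call as traced above)
      -> return 5
      g(t=4) -> return 3  (same call as traced above)
    -> return 8
    g(t=5) -> return 5  (same call as traced above)
  -> return 13
  g(t=6) -> return 8  (same call as traced above)
-> return 21

cnt is incremented once per call, so count the calls in each subtree. Let C(t) = number of calls made by g(t).
C(0) = C(1) = 1 (base case, no recursion); C(t) = 1 + C(t - 1) + C(t - 2) otherwise.
C(2) = 1 + C(1) + C(0) = 1 + 1 + 1 = 3
C(3) = 1 + C(2) + C(1) = 1 + 3 + 1 = 5
C(4) = 1 + C(3) + C(2) = 1 + 5 + 3 = 9
C(5) = 1 + C(4) + C(3) = 1 + 9 + 5 = 15
C(6) = 1 + C(5) + C(4) = 1 + 15 + 9 = 25
C(7) = 1 + C(6) + C(5) = 1 + 25 + 15 = 41
C(8) = 1 + C(7) + C(6) = 1 + 41 + 25 = 67
cnt = C(8) = 67

Final answer: 67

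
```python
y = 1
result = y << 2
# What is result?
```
Trace:
  y=1
  y=1, result=4

Final answer: 4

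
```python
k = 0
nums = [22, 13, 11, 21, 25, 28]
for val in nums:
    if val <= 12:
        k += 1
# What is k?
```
Trace:
  k=0
  k=0, val=22
  k=0, val=13
  k=1, val=11
  k=1, val=21
  k=1, val=25
  k=1, val=28

Final answer: 1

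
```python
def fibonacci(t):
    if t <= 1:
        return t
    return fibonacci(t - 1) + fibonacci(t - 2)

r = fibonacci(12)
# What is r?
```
Call trace (a repeated sub-call is expanded the first time; later identical calls just restate its return value):
fibonacci(t=12)
  fibonacci(t=11)
    fibonacci(t=10)
      fibonacci(t=9)
        fibonacci(t=8)
          fibonacci(t=7)
            fibonacci(t=6)
              fibonacci(t=5)
                fibonacci(t=4)
                  fibonacci(t=3)
                    fibonacci(t=2)
                      fibonacci(t=1)
                      -> return 1
                      fibonacci(t=0)
                      -> return 0
                    -> return 1
                    fibonacci(t=1)
                    -> return 1
                  -> return 2
                  fibonacci(t=2) -> return 1  (same call as traced above)
                -> return 3
                fibonacci(t=3) -> return 2  (same call as traced above)
              -> return 5
              fibonacci(t=4) -> return 3  (same call as traced above)
            -> return 8
            fibonacci(t=5) -> return 5  (same call as traced above)
          -> return 13
          fibonacci(t=6) -> return 8  (same call as traced above)
        -> return 21
        fibonacci(t=7) -> return 13  (same call as traced above)
      -> return 34
      fibonacci(t=8) -> return 21  (same call as traced above)
    -> return 55
    fibonacci(t=9) -> return 34  (same call as traced above)
  -> return 89
  fibonacci(t=10) -> return 55  (same call as traced above)
-> return 144

Final answer: 144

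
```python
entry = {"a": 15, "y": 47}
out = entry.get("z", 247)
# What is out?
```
Trace:
  entry={'a': 15, 'y': 47}
  entry={'a': 15, 'y': 47}, out=247

Final answer: 247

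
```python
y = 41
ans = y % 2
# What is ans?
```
Trace:
  y=41
  y=41, ans=1

Final answer: 1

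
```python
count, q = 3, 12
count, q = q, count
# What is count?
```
Trace:
  count=3, q=12
  count=12, q=3

Final answer: 12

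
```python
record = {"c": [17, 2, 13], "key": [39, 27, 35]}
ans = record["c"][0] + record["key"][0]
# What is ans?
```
Trace:
  record={'c': [17, 2, 13], 'key': [39, 27, 35]}
  record={'c': [17, 2, 13], 'key': [39, 27, 35]}, ans=56

Final answer: 56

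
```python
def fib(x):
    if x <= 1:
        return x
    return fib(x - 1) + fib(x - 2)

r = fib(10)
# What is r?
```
Call trace (a repeated sub-call is expanded the first time; later identical calls just restate its return value):
fib(x=10)
  fib(x=9)
    fib(x=8)
      fib(x=7)
        fib(x=6)
          fib(x=5)
            fib(x=4)
              fib(x=3)
                fib(x=2)
                  fib(x=1)
                  -> return 1
                  fib(x=0)
                  -> return 0
                -> return 1
                fib(x=1)
                -> return 1
              -> return 2
              fib(x=2) -> return 1  (same call as traced above)
            -> return 3
            fib(x=3) -> return 2  (same call as traced above)
          -> return 5
          fib(x=4) -> return 3  (same call as traced above)
        -> return 8
        fib(x=5) -> return 5  (same call as traced above)
      -> return 13
      fib(x=6) -> return 8  (same call as traced above)
    -> return 21
    fib(x=7) -> return 13  (same call as traced above)
  -> return 34
  fib(x=8) -> return 21  (same call as traced above)
-> return 55

Final answer: 55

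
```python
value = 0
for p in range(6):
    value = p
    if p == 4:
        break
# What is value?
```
Trace:
  value=0
  value=0, p=0
  value=1, p=1
  value=2, p=2
  value=3, p=3
  value=4, p=4

Final answer: 4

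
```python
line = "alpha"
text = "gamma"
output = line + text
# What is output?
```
Trace:
  line='alpha'
  line='alpha', text='gamma'
  line='alpha', text='gamma', output='alphagamma'

Final answer: 'alphagamma'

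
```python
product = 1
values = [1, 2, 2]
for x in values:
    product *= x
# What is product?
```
Trace:
  product=1
  product=1, x=1
  product=2, x=2
  product=4, x=2

Final answer: 4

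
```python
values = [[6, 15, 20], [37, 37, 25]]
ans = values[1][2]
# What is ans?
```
Trace:
  values=[[6, 15, 20], [37, 37, 25]]
  values=[[6, 15, 20], [37, 37, 25]], ans=25

Final answer: 25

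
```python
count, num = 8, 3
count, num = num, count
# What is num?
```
Trace:
  count=8, num=3
  count=3, num=8

Final answer: 8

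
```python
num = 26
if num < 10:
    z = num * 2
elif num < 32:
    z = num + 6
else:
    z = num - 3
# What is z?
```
Trace:
  num=26
  num=26, z=32

Final answer: 32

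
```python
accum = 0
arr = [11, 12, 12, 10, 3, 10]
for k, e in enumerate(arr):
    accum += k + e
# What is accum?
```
Trace:
  accum=0
  accum=11, k=0, e=11
  accum=24, k=1, e=12
  accum=38, k=2, e=12
  accum=51, k=3, e=10
  accum=58, k=4, e=3
  accum=73, k=5, e=10

Final answer: 73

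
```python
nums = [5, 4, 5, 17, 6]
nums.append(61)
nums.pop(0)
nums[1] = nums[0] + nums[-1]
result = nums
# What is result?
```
Trace:
  nums=[5, 4, 5, 17, 6]
  nums=[5, 4, 5, 17, 6, 61]
  nums=[4, 5, 17, 6, 61]
  nums=[4, 65, 17, 6, 61]
  nums=[4, 65, 17, 6, 61], result=[4, 65, 17, 6, 61]

Final answer: [4, 65, 17, 6, 61]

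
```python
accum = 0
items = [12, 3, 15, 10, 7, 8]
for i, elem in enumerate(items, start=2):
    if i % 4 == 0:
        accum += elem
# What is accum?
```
Trace:
  accum=0
  accum=0, i=2, elem=12
  accum=0, i=3, elem=3
  accum=15, i=4, elem=15
  accum=15, i=5, elem=10
  accum=15, i=6, elem=7
  accum=15, i=7, elem=8

Final answer: 15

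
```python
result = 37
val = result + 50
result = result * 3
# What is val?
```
Trace:
  result=37
  result=37, val=87
  result=111, val=87

Final answer: 87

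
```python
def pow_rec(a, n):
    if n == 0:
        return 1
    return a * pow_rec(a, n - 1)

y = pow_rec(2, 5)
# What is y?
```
Call trace:
pow_rec(a=2, n=5)
  pow_rec(a=2, n=4)
    pow_rec(a=2, n=3)
      pow_rec(a=2, n=2)
        pow_rec(a=2, n=1)
          pow_rec(a=2, n=0)
          -> return 1
        -> return 2
      -> return 4
    -> return 8
  -> return 16
-> return 32

Final answer: 32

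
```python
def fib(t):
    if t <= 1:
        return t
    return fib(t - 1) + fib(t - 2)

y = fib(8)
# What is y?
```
Call trace (a repeated sub-call is expanded the first time; later identical calls just restate its return value):
fib(t=8)
  fib(t=7)
    fib(t=6)
      fib(t=5)
        fib(t=4)
          fib(t=3)
            fib(t=2)
              fib(t=1)
              -> return 1
              fib(t=0)
              -> return 0
            -> return 1
            fib(t=1)
            -> return 1
          -> return 2
          fib(t=2) -> return 1  (same call as traced above)
        -> return 3
        fib(t=3) -> return 2  (same call as traced above)
      -> return 5
      fib(t=4) -> return 3  (same call as traced above)
    -> return 8
    fib(t=5) -> return 5  (same call as traced above)
  -> return 13
  fib(t=6) -> return 8  (same call as traced above)
-> return 21

Final answer: 21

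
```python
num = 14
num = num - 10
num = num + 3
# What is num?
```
Trace:
  num=14
  num=4
  num=7

Final answer: 7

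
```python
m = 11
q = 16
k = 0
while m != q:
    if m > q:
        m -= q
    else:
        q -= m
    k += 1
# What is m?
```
Trace:
  m=11
  m=11, q=16
  m=11, q=16, k=0
  m=11, q=5, k=1
  m=6, q=5, k=2
  m=1, q=5, k=3
  m=1, q=4, k=4
  m=1, q=3, k=5
  m=1, q=2, k=6
  m=1, q=1, k=7

Final answer: 1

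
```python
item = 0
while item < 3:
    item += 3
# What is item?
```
Trace:
  item=0
  item=3

Final answer: 3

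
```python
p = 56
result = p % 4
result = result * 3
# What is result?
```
Trace:
  p=56
  p=56, result=0
  p=56, result=0

Final answer: 0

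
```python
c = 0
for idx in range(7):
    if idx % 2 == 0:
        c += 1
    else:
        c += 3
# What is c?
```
Trace:
  c=0
  c=1, idx=0
  c=4, idx=1
  c=5, idx=2
  c=8, idx=3
  c=9, idx=4
  c=12, idx=5
  c=13, idx=6

Final answer: 13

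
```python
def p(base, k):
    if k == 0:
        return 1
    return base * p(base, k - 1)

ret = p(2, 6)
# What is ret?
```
Call trace:
p(base=2, k=6)
  p(base=2, k=5)
    p(base=2, k=4)
      p(base=2, k=3)
        p(base=2, k=2)
          p(base=2, k=1)
            p(base=2, k=0)
            -> return 1
          -> return 2
        -> return 4
      -> return 8
    -> return 16
  -> return 32
-> return 64

Final answer: 64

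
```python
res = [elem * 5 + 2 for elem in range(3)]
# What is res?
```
Trace:
  elem=0
  elem=1
  elem=2
  res=[2, 7, 12]

Final answer: [2, 7, 12]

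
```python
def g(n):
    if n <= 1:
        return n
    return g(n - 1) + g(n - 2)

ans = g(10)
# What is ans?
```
Call trace (a repeated sub-call is expanded the first time; later identical calls just restate its return value):
g(n=10)
  g(n=9)
    g(n=8)
      g(n=7)
        g(n=6)
          g(n=5)
            g(n=4)
              g(n=3)
                g(n=2)
                  g(n=1)
                  -> return 1
                  g(n=0)
                  -> return 0
                -> return 1
                g(n=1)
                -> return 1
              -> return 2
              g(n=2) -> return 1  (same call as traced above)
            -> return 3
            g(n=3) -> return 2  (same call as traced above)
          -> return 5
          g(n=4) -> return 3  (same call as traced above)
        -> return 8
        g(n=5) -> return 5  (same call as traced above)
      -> return 13
      g(n=6) -> return 8  (same call as traced above)
    -> return 21
    g(n=7) -> return 13  (same call as traced above)
  -> return 34
  g(n=8) -> return 21  (same call as traced above)
-> return 55

Final answer: 55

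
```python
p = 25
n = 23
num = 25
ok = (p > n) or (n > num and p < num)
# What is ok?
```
Trace:
  p=25
  p=25, n=23
  p=25, n=23, num=25
  p=25, n=23, num=25, ok=True

Final answer: True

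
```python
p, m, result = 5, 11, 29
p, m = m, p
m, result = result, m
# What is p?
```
Trace:
  p=5, m=11, result=29
  p=11, m=5, result=29
  p=11, m=29, result=5

Final answer: 11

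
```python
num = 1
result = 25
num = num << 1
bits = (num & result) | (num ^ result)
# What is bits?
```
Trace:
  num=1
  num=1, result=25
  num=2, result=25
  num=2, result=25, bits=27

Final answer: 27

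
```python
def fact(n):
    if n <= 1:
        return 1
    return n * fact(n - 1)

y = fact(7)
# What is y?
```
Call trace:
fact(n=7)
  fact(n=6)
    fact(n=5)
      fact(n=4)
        fact(n=3)
          fact(n=2)
            fact(n=1)
            -> return 1
          -> return 2
        -> return 6
      -> return 24
    -> return 120
  -> return 720
-> return 5040

Final answer: 5040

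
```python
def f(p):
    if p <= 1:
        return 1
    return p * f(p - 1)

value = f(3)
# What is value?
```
Call trace:
f(p=3)
  f(p=2)
    f(p=1)
    -> return 1
  -> return 2
-> return 6

Final answer: 6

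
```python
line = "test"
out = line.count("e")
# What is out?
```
Trace:
  line='test'
  line='test', out=1

Final answer: 1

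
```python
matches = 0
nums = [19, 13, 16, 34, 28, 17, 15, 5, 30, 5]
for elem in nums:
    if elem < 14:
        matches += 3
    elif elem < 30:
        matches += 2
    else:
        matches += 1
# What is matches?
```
Trace:
  matches=0
  matches=2, elem=19
  matches=5, elem=13
  matches=7, elem=16
  matches=8, elem=34
  matches=10, elem=28
  matches=12, elem=17
  matches=14, elem=15
  matches=17, elem=5
  matches=18, elem=30
  matches=21, elem=5

Final answer: 21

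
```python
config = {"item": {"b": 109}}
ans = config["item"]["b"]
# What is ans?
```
Trace:
  config={'item': {'b': 109}}
  config={'item': {'b': 109}}, ans=109

Final answer: 109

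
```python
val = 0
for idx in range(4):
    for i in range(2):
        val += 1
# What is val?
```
Trace:
  val=0
  val=1, idx=0, i=0
  val=2, idx=0, i=1
  val=3, idx=1, i=0
  val=4, idx=1, i=1
  val=5, idx=2, i=0
  val=6, idx=2, i=1
  val=7, idx=3, i=0
  val=8, idx=3, i=1

Final answer: 8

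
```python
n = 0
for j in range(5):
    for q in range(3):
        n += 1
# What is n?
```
Trace:
  n=0
  n=1, j=0, q=0
  n=2, j=0, q=1
  n=3, j=0, q=2
  n=4, j=1, q=0
  n=5, j=1, q=1
  n=6, j=1, q=2
  n=7, j=2, q=0
  n=8, j=2, q=1
  n=9, j=2, q=2
  n=10, j=3, q=0
  n=11, j=3, q=1
  n=12, j=3, q=2
  n=13, j=4, q=0
  n=14, j=4, q=1
  n=15, j=4, q=2

Final answer: 15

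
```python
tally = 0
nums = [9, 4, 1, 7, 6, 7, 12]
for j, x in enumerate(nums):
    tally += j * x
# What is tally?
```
Trace:
  tally=0
  tally=0, j=0, x=9
  tally=4, j=1, x=4
  tally=6, j=2, x=1
  tally=27, j=3, x=7
  tally=51, j=4, x=6
  tally=86, j=5, x=7
  tally=158, j=6, x=12

Final answer: 158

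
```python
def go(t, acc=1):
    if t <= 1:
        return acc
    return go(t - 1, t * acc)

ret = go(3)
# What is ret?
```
Call trace:
go(t=3, acc=1)
  go(t=2, acc=3)
    go(t=1, acc=6)
    -> return 6
  -> return 6
-> return 6

Final answer: 6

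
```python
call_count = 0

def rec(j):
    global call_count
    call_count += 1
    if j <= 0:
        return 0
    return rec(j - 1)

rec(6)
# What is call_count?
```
Call trace:
rec(j=6)
  rec(j=5)
    rec(j=4)
      rec(j=3)
        rec(j=2)
          rec(j=1)
            rec(j=0)
            -> return 0
          -> return 0
        -> return 0
      -> return 0
    -> return 0
  -> return 0
-> return 0

call_count is incremented once per call. rec is entered once for each j = 6, 5, 4, 3, 2, 1, 0 (the j <= 0 call returns without recursing), i.e. 6 + 1 calls.
call_count = 7

Final answer: 7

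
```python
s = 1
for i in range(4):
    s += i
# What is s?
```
Trace:
  s=1
  s=1, i=0
  s=2, i=1
  s=4, i=2
  s=7, i=3

Final answer: 7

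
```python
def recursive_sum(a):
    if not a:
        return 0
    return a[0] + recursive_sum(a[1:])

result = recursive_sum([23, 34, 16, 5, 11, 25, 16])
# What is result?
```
Call trace:
recursive_sum(a=[23, 34, 16, 5, 11, 25, 16])
  recursive_sum(a=[34, 16, 5, 11, 25, 16])
    recursive_sum(a=[16, 5, 11, 25, 16])
      recursive_sum(a=[5, 11, 25, 16])
        recursive_sum(a=[11, 25, 16])
          recursive_sum(a=[25, 16])
            recursive_sum(a=[16])
              recursive_sum(a=[])
              -> return 0
            -> return 16
          -> return 41
        -> return 52
      -> return 57
    -> return 73
  -> return 107
-> return 130

Final answer: 130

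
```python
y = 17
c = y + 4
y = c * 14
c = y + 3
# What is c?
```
Trace:
  y=17
  y=17, c=21
  y=294, c=21
  y=294, c=297

Final answer: 297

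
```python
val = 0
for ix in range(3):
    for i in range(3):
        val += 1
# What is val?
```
Trace:
  val=0
  val=1, ix=0, i=0
  val=2, ix=0, i=1
  val=3, ix=0, i=2
  val=4, ix=1, i=0
  val=5, ix=1, i=1
  val=6, ix=1, i=2
  val=7, ix=2, i=0
  val=8, ix=2, i=1
  val=9, ix=2, i=2

Final answer: 9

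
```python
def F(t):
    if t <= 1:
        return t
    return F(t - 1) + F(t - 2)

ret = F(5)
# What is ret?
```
Call trace (a repeated sub-call is expanded the first time; later identical calls just restate its return value):
F(t=5)
  F(t=4)
    F(t=3)
      F(t=2)
        F(t=1)
        -> return 1
        F(t=0)
        -> return 0
      -> return 1
      F(t=1)
      -> return 1
    -> return 2
    F(t=2) -> return 1  (same call as traced above)
  -> return 3
  F(t=3) -> return 2  (same call as traced above)
-> return 5

Final answer: 5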